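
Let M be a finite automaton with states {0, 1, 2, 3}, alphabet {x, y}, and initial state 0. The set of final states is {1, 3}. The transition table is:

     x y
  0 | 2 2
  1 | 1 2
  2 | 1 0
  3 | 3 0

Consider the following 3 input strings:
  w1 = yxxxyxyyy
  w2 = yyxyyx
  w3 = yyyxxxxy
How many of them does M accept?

1

w1: 0 → 2 → 1 → 1 → 1 → 2 → 1 → 2 → 0 → 2  → end 2, rejected
w2: 0 → 2 → 0 → 2 → 0 → 2 → 1  → end 1, accepted
w3: 0 → 2 → 0 → 2 → 1 → 1 → 1 → 1 → 2  → end 2, rejected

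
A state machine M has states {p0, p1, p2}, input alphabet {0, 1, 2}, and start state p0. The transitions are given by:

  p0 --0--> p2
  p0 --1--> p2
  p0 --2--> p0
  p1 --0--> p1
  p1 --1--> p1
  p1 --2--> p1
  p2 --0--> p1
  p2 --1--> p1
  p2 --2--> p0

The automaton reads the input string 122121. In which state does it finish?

start at p0
read '1': p0 → p2
read '2': p2 → p0
read '2': p0 → p0
read '1': p0 → p2
read '2': p2 → p0
read '1': p0 → p2

p2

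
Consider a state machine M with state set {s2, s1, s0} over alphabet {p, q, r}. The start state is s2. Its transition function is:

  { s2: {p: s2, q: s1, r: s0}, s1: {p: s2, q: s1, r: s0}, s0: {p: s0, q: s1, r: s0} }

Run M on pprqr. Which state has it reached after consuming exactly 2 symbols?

s2 → s2 → s2
After 2 symbols: s2.

s2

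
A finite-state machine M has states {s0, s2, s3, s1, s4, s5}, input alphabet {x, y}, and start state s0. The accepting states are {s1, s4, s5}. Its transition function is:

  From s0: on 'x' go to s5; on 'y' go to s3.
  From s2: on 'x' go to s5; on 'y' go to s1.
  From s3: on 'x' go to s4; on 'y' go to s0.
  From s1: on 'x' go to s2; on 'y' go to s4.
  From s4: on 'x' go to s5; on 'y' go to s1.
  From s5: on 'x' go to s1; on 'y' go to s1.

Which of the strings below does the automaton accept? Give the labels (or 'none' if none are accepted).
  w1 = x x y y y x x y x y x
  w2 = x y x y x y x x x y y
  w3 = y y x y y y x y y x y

w1:
  start at s0
  read 'x': s0 → s5
  read 'x': s5 → s1
  read 'y': s1 → s4
  read 'y': s4 → s1
  read 'y': s1 → s4
  read 'x': s4 → s5
  read 'x': s5 → s1
  read 'y': s1 → s4
  read 'x': s4 → s5
  read 'y': s5 → s1
  read 'x': s1 → s2
  end s2, rejected
w2:
  start at s0
  read 'x': s0 → s5
  read 'y': s5 → s1
  read 'x': s1 → s2
  read 'y': s2 → s1
  read 'x': s1 → s2
  read 'y': s2 → s1
  read 'x': s1 → s2
  read 'x': s2 → s5
  read 'x': s5 → s1
  read 'y': s1 → s4
  read 'y': s4 → s1
  end s1, accepted
w3:
  start at s0
  read 'y': s0 → s3
  read 'y': s3 → s0
  read 'x': s0 → s5
  read 'y': s5 → s1
  read 'y': s1 → s4
  read 'y': s4 → s1
  read 'x': s1 → s2
  read 'y': s2 → s1
  read 'y': s1 → s4
  read 'x': s4 → s5
  read 'y': s5 → s1
  end s1, accepted

w2, w3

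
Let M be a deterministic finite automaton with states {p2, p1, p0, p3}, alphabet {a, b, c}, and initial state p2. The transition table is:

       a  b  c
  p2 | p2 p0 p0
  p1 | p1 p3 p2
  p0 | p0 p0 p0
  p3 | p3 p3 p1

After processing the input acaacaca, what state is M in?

p0

Trace: p2 -a-> p2 -c-> p0 -a-> p0 -a-> p0 -c-> p0 -a-> p0 -c-> p0 -a-> p0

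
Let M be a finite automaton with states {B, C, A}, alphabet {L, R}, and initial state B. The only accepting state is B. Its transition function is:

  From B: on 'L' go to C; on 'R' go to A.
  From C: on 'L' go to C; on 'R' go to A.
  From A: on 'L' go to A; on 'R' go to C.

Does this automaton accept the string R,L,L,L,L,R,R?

No

Trace: B -R-> A -L-> A -L-> A -L-> A -L-> A -R-> C -R-> A
End state A is not accepting.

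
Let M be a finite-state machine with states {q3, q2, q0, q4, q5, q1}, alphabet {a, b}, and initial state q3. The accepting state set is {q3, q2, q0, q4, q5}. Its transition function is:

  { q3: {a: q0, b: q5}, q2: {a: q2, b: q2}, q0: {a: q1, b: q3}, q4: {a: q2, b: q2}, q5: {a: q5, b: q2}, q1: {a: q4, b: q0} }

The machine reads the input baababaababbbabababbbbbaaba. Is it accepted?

Trace: q3 -b-> q5 -a-> q5 -a-> q5 -b-> q2 -a-> q2 -b-> q2 -a-> q2 -a-> q2 -b-> q2 -a-> q2 -b-> q2 -b-> q2 -b-> q2 -a-> q2 -b-> q2 -a-> q2 -b-> q2 -a-> q2 -b-> q2 -b-> q2 -b-> q2 -b-> q2 -b-> q2 -a-> q2 -a-> q2 -b-> q2 -a-> q2
End state q2 is accepting.

Yes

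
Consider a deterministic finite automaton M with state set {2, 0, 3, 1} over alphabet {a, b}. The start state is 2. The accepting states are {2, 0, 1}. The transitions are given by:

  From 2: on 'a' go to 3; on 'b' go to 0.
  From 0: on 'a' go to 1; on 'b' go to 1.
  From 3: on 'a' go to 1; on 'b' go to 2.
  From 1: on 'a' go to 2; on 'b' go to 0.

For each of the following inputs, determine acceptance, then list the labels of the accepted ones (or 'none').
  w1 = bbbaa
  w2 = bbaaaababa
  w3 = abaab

w1, w2, w3

w1:
  start at 2
  read 'b': 2 → 0
  read 'b': 0 → 1
  read 'b': 1 → 0
  read 'a': 0 → 1
  read 'a': 1 → 2
  end 2, accepted
w2:
  start at 2
  read 'b': 2 → 0
  read 'b': 0 → 1
  read 'a': 1 → 2
  read 'a': 2 → 3
  read 'a': 3 → 1
  read 'a': 1 → 2
  read 'b': 2 → 0
  read 'a': 0 → 1
  read 'b': 1 → 0
  read 'a': 0 → 1
  end 1, accepted
w3:
  start at 2
  read 'a': 2 → 3
  read 'b': 3 → 2
  read 'a': 2 → 3
  read 'a': 3 → 1
  read 'b': 1 → 0
  end 0, accepted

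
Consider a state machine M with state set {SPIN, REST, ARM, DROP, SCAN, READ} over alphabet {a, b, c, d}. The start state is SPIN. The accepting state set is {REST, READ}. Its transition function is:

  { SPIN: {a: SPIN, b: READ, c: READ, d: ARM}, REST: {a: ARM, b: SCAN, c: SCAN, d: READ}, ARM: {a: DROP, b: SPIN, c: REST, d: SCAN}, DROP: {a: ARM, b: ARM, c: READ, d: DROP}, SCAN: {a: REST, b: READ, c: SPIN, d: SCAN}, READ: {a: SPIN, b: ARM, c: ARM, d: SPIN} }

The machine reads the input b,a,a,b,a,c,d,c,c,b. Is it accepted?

No

SPIN → READ → SPIN → SPIN → READ → SPIN → READ → SPIN → READ → ARM → SPIN
End state SPIN is not accepting.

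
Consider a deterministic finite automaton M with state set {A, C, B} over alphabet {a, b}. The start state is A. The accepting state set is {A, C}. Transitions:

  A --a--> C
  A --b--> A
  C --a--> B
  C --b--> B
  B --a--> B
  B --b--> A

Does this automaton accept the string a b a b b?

Trace: A -a-> C -b-> B -a-> B -b-> A -b-> A
End state A is accepting.

Yes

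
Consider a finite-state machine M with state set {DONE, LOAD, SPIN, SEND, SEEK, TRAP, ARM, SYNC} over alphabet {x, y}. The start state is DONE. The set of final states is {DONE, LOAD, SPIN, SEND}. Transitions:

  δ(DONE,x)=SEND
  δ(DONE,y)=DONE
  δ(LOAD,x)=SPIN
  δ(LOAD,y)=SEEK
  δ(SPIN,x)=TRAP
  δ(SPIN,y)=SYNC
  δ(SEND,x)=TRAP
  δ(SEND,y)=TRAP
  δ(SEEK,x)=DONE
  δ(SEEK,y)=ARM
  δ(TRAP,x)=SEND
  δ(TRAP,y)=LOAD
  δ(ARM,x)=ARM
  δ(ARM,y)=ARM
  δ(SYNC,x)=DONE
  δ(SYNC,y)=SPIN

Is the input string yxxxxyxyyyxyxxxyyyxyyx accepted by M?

DONE → DONE → SEND → TRAP → SEND → TRAP → LOAD → SPIN → SYNC → SPIN → SYNC → DONE → DONE → SEND → TRAP → SEND → TRAP → LOAD → SEEK → DONE → DONE → DONE → SEND
End state SEND is accepting.

Yes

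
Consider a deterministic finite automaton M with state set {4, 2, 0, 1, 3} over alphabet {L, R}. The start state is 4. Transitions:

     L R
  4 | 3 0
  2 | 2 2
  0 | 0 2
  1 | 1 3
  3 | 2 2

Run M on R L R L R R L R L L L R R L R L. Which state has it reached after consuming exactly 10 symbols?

2

Trace: 4 -R-> 0 -L-> 0 -R-> 2 -L-> 2 -R-> 2 -R-> 2 -L-> 2 -R-> 2 -L-> 2 -L-> 2
After 10 symbols: 2.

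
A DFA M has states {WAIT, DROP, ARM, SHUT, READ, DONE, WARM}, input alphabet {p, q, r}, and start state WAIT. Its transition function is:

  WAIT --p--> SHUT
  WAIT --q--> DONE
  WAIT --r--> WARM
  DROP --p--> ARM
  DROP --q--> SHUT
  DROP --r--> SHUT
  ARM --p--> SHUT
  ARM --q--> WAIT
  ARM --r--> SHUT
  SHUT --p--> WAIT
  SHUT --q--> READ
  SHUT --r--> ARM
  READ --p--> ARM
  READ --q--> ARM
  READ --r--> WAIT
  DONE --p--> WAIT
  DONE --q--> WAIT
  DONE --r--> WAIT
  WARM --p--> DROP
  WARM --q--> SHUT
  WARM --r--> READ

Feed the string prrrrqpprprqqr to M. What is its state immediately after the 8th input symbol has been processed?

SHUT

WAIT → SHUT → ARM → SHUT → ARM → SHUT → READ → ARM → SHUT
After 8 symbols: SHUT.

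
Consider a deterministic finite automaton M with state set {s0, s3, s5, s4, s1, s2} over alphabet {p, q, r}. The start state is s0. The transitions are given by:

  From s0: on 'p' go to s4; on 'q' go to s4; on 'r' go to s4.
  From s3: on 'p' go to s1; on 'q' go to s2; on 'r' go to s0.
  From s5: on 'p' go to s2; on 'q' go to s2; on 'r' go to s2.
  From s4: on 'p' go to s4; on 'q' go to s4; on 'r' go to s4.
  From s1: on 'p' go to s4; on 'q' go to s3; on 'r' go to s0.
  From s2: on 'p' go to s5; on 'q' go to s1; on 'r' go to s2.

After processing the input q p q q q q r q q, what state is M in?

s4

Trace: s0 -q-> s4 -p-> s4 -q-> s4 -q-> s4 -q-> s4 -q-> s4 -r-> s4 -q-> s4 -q-> s4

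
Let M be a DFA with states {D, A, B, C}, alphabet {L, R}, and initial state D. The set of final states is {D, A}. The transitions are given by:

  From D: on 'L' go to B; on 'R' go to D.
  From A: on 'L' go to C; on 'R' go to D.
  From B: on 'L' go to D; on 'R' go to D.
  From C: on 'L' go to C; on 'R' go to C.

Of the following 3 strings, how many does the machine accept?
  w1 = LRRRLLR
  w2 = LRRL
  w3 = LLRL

1

w1: D → B → D → D → D → B → D → D  → end D, accepted
w2: D → B → D → D → B  → end B, rejected
w3: D → B → D → D → B  → end B, rejected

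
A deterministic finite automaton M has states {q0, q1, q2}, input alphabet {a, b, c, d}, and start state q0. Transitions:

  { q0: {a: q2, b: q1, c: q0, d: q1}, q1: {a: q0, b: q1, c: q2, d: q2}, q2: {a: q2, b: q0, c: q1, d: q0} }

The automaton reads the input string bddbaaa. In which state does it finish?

q2

q0 → q1 → q2 → q0 → q1 → q0 → q2 → q2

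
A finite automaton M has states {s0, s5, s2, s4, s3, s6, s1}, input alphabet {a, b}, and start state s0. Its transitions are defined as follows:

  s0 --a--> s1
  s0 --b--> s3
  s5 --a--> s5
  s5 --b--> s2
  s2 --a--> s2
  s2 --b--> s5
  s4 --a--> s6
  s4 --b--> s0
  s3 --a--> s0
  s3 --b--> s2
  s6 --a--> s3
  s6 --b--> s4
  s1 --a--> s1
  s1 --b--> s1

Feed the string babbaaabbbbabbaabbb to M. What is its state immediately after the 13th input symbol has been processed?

s5

Trace: s0 -b-> s3 -a-> s0 -b-> s3 -b-> s2 -a-> s2 -a-> s2 -a-> s2 -b-> s5 -b-> s2 -b-> s5 -b-> s2 -a-> s2 -b-> s5
After 13 symbols: s5.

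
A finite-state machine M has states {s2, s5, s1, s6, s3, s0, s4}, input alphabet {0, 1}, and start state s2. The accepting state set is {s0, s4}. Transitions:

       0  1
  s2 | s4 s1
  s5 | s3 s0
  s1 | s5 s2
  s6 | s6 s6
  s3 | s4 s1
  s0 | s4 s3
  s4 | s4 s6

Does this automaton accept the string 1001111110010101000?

start at s2
read '1': s2 → s1
read '0': s1 → s5
read '0': s5 → s3
read '1': s3 → s1
read '1': s1 → s2
read '1': s2 → s1
read '1': s1 → s2
read '1': s2 → s1
read '1': s1 → s2
read '0': s2 → s4
read '0': s4 → s4
read '1': s4 → s6
read '0': s6 → s6
read '1': s6 → s6
read '0': s6 → s6
read '1': s6 → s6
read '0': s6 → s6
read '0': s6 → s6
read '0': s6 → s6
End state s6 is not accepting.

No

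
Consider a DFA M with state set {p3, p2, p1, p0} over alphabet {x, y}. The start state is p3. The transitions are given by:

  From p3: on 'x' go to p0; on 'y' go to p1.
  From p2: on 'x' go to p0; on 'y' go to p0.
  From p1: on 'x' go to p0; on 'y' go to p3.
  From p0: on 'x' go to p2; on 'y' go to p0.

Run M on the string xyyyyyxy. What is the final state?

start at p3
read 'x': p3 → p0
read 'y': p0 → p0
read 'y': p0 → p0
read 'y': p0 → p0
read 'y': p0 → p0
read 'y': p0 → p0
read 'x': p0 → p2
read 'y': p2 → p0

p0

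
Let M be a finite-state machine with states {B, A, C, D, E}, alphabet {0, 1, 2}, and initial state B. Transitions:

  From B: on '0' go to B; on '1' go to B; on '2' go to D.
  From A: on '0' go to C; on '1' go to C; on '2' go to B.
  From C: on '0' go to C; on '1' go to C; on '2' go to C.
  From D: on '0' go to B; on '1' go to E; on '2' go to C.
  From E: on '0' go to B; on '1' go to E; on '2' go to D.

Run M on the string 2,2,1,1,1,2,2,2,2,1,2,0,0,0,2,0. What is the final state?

start at B
read '2': B → D
read '2': D → C
read '1': C → C
read '1': C → C
read '1': C → C
read '2': C → C
read '2': C → C
read '2': C → C
read '2': C → C
read '1': C → C
read '2': C → C
read '0': C → C
read '0': C → C
read '0': C → C
read '2': C → C
read '0': C → C

C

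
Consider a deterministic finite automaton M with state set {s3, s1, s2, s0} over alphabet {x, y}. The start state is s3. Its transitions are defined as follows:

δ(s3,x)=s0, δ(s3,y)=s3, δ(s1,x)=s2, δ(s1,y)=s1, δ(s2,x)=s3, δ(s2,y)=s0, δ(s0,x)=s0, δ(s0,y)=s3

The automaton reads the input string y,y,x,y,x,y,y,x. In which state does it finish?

s0

Trace: s3 -y-> s3 -y-> s3 -x-> s0 -y-> s3 -x-> s0 -y-> s3 -y-> s3 -x-> s0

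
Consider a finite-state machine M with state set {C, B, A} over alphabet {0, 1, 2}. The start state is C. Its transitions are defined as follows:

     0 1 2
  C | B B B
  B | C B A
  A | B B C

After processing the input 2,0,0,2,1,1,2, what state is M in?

Trace: C -2-> B -0-> C -0-> B -2-> A -1-> B -1-> B -2-> A

A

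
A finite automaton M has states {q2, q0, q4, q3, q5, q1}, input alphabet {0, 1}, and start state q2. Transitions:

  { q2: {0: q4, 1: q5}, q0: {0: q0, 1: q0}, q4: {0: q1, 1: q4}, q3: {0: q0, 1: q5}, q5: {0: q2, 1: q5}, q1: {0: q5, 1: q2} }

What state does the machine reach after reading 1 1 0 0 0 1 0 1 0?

q1

start at q2
read '1': q2 → q5
read '1': q5 → q5
read '0': q5 → q2
read '0': q2 → q4
read '0': q4 → q1
read '1': q1 → q2
read '0': q2 → q4
read '1': q4 → q4
read '0': q4 → q1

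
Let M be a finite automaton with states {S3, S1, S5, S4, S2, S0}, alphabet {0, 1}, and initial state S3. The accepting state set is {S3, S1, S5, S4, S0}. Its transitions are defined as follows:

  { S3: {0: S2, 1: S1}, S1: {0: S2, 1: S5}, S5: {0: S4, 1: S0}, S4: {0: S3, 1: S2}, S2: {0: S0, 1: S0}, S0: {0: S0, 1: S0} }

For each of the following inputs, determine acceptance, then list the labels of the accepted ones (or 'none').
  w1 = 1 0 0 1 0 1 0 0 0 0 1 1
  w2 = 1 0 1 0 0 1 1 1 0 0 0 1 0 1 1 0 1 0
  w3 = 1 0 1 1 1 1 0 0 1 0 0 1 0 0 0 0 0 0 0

w1, w2, w3

w1: Trace: S3 -1-> S1 -0-> S2 -0-> S0 -1-> S0 -0-> S0 -1-> S0 -0-> S0 -0-> S0 -0-> S0 -0-> S0 -1-> S0 -1-> S0  → end S0, accepted
w2: Trace: S3 -1-> S1 -0-> S2 -1-> S0 -0-> S0 -0-> S0 -1-> S0 -1-> S0 -1-> S0 -0-> S0 -0-> S0 -0-> S0 -1-> S0 -0-> S0 -1-> S0 -1-> S0 -0-> S0 -1-> S0 -0-> S0  → end S0, accepted
w3: Trace: S3 -1-> S1 -0-> S2 -1-> S0 -1-> S0 -1-> S0 -1-> S0 -0-> S0 -0-> S0 -1-> S0 -0-> S0 -0-> S0 -1-> S0 -0-> S0 -0-> S0 -0-> S0 -0-> S0 -0-> S0 -0-> S0 -0-> S0  → end S0, accepted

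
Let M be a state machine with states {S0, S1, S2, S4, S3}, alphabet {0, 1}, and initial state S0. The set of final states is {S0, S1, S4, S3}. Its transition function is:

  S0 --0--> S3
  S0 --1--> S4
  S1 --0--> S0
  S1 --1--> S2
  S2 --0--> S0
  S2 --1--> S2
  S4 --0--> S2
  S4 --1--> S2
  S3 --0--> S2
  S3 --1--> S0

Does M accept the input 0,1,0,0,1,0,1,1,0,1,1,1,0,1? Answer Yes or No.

Yes

S0 → S3 → S0 → S3 → S2 → S2 → S0 → S4 → S2 → S0 → S4 → S2 → S2 → S0 → S4
End state S4 is accepting.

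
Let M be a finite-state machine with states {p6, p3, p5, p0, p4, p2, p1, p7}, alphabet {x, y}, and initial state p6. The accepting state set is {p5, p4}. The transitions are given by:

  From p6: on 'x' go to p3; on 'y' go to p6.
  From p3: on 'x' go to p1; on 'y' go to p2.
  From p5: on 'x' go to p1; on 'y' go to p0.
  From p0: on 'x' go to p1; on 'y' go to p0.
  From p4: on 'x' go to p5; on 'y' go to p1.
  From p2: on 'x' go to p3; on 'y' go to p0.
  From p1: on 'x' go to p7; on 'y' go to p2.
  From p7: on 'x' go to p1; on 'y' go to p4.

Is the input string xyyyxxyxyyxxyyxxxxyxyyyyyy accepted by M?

start at p6
read 'x': p6 → p3
read 'y': p3 → p2
read 'y': p2 → p0
read 'y': p0 → p0
read 'x': p0 → p1
read 'x': p1 → p7
read 'y': p7 → p4
read 'x': p4 → p5
read 'y': p5 → p0
read 'y': p0 → p0
read 'x': p0 → p1
read 'x': p1 → p7
read 'y': p7 → p4
read 'y': p4 → p1
read 'x': p1 → p7
read 'x': p7 → p1
read 'x': p1 → p7
read 'x': p7 → p1
read 'y': p1 → p2
read 'x': p2 → p3
read 'y': p3 → p2
read 'y': p2 → p0
read 'y': p0 → p0
read 'y': p0 → p0
read 'y': p0 → p0
read 'y': p0 → p0
End state p0 is not accepting.

No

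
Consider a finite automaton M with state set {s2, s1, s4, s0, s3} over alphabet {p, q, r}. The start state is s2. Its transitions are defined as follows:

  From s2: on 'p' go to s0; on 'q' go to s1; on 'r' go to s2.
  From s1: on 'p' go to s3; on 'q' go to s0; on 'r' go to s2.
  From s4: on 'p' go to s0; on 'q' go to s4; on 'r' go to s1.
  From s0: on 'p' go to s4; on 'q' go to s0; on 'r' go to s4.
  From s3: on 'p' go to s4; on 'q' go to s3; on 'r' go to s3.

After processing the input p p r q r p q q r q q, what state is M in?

Trace: s2 -p-> s0 -p-> s4 -r-> s1 -q-> s0 -r-> s4 -p-> s0 -q-> s0 -q-> s0 -r-> s4 -q-> s4 -q-> s4

s4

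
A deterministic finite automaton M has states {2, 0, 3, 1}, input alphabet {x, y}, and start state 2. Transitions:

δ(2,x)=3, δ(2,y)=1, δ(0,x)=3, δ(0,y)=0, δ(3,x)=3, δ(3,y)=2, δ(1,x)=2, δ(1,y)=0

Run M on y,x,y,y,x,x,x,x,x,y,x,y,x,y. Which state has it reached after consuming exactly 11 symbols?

3

Trace: 2 -y-> 1 -x-> 2 -y-> 1 -y-> 0 -x-> 3 -x-> 3 -x-> 3 -x-> 3 -x-> 3 -y-> 2 -x-> 3
After 11 symbols: 3.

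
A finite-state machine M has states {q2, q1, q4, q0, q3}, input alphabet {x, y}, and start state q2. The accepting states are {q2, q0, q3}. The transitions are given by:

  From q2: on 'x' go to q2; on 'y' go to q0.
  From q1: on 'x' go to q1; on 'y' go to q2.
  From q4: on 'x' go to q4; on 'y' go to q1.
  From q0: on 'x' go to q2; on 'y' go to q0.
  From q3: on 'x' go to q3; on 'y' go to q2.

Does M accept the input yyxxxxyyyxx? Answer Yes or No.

Yes

Trace: q2 -y-> q0 -y-> q0 -x-> q2 -x-> q2 -x-> q2 -x-> q2 -y-> q0 -y-> q0 -y-> q0 -x-> q2 -x-> q2
End state q2 is accepting.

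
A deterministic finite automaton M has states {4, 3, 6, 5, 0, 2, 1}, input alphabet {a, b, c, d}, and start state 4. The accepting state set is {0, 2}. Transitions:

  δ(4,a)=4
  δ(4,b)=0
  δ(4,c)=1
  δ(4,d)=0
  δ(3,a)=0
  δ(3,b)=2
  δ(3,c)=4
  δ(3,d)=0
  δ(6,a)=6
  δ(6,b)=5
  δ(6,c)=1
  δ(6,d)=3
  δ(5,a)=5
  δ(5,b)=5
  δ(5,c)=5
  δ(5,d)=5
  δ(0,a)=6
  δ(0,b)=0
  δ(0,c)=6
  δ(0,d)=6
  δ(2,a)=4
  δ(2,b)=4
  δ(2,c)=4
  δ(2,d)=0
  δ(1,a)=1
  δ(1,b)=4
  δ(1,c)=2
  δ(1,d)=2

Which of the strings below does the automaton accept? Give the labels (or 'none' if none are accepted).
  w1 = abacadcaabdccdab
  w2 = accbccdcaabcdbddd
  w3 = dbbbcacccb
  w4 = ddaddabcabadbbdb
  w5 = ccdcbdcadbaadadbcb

w1: 4 → 4 → 0 → 6 → 1 → 1 → 2 → 4 → 4 → 4 → 0 → 6 → 1 → 2 → 0 → 6 → 5  → end 5, rejected
w2: 4 → 4 → 1 → 2 → 4 → 1 → 2 → 0 → 6 → 6 → 6 → 5 → 5 → 5 → 5 → 5 → 5 → 5  → end 5, rejected
w3: 4 → 0 → 0 → 0 → 0 → 6 → 6 → 1 → 2 → 4 → 0  → end 0, accepted
w4: 4 → 0 → 6 → 6 → 3 → 0 → 6 → 5 → 5 → 5 → 5 → 5 → 5 → 5 → 5 → 5 → 5  → end 5, rejected
w5: 4 → 1 → 2 → 0 → 6 → 5 → 5 → 5 → 5 → 5 → 5 → 5 → 5 → 5 → 5 → 5 → 5 → 5 → 5  → end 5, rejected

w3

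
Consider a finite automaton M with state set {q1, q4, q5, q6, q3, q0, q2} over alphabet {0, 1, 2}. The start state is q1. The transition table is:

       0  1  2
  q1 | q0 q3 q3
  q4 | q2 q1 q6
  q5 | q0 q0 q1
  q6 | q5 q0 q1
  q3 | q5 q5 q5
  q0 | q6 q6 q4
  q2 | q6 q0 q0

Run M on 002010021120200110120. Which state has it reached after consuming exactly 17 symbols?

start at q1
read '0': q1 → q0
read '0': q0 → q6
read '2': q6 → q1
read '0': q1 → q0
read '1': q0 → q6
read '0': q6 → q5
read '0': q5 → q0
read '2': q0 → q4
read '1': q4 → q1
read '1': q1 → q3
read '2': q3 → q5
read '0': q5 → q0
read '2': q0 → q4
read '0': q4 → q2
read '0': q2 → q6
read '1': q6 → q0
read '1': q0 → q6
After 17 symbols: q6.

q6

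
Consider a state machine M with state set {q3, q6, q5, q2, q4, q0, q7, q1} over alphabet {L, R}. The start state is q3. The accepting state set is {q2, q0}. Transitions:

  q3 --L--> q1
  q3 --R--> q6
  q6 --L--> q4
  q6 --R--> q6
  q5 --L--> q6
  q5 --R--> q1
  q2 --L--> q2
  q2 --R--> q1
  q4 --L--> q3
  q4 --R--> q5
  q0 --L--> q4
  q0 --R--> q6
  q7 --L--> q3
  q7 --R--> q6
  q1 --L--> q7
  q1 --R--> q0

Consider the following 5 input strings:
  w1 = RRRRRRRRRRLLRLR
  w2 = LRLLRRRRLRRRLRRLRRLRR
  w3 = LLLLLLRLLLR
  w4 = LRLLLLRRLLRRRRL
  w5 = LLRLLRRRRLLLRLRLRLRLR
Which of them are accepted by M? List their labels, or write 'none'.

w1: q3 → q6 → q6 → q6 → q6 → q6 → q6 → q6 → q6 → q6 → q6 → q4 → q3 → q6 → q4 → q5  → end q5, rejected
w2: q3 → q1 → q0 → q4 → q3 → q6 → q6 → q6 → q6 → q4 → q5 → q1 → q0 → q4 → q5 → q1 → q7 → q6 → q6 → q4 → q5 → q1  → end q1, rejected
w3: q3 → q1 → q7 → q3 → q1 → q7 → q3 → q6 → q4 → q3 → q1 → q0  → end q0, accepted
w4: q3 → q1 → q0 → q4 → q3 → q1 → q7 → q6 → q6 → q4 → q3 → q6 → q6 → q6 → q6 → q4  → end q4, rejected
w5: q3 → q1 → q7 → q6 → q4 → q3 → q6 → q6 → q6 → q6 → q4 → q3 → q1 → q0 → q4 → q5 → q6 → q6 → q4 → q5 → q6 → q6  → end q6, rejected

w3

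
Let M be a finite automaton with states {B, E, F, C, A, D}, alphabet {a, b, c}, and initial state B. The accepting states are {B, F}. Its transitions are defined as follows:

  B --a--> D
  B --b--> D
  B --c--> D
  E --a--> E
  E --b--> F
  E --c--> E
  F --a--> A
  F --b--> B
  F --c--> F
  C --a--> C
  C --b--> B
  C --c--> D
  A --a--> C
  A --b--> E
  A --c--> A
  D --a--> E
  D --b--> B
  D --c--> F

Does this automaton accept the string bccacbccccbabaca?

B → D → F → F → A → A → E → E → E → E → E → F → A → E → E → E → E
End state E is not accepting.

No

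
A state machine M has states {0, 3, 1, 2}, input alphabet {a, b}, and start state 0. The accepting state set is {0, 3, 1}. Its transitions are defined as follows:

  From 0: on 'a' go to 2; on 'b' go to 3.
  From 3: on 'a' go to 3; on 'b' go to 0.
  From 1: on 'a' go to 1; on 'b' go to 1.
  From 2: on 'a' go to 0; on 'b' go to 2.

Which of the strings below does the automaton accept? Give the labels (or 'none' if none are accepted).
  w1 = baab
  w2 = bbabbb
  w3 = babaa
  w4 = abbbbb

w1, w3

w1:
  start at 0
  read 'b': 0 → 3
  read 'a': 3 → 3
  read 'a': 3 → 3
  read 'b': 3 → 0
  end 0, accepted
w2:
  start at 0
  read 'b': 0 → 3
  read 'b': 3 → 0
  read 'a': 0 → 2
  read 'b': 2 → 2
  read 'b': 2 → 2
  read 'b': 2 → 2
  end 2, rejected
w3:
  start at 0
  read 'b': 0 → 3
  read 'a': 3 → 3
  read 'b': 3 → 0
  read 'a': 0 → 2
  read 'a': 2 → 0
  end 0, accepted
w4:
  start at 0
  read 'a': 0 → 2
  read 'b': 2 → 2
  read 'b': 2 → 2
  read 'b': 2 → 2
  read 'b': 2 → 2
  read 'b': 2 → 2
  end 2, rejected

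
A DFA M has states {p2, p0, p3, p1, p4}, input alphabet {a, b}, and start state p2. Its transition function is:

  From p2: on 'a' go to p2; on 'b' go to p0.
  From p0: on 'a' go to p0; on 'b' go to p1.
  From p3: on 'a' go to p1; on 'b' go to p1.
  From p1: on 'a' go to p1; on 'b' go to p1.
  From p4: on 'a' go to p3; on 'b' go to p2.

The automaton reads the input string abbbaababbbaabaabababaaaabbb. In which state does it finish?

p1

start at p2
read 'a': p2 → p2
read 'b': p2 → p0
read 'b': p0 → p1
read 'b': p1 → p1
read 'a': p1 → p1
read 'a': p1 → p1
read 'b': p1 → p1
read 'a': p1 → p1
read 'b': p1 → p1
read 'b': p1 → p1
read 'b': p1 → p1
read 'a': p1 → p1
read 'a': p1 → p1
read 'b': p1 → p1
read 'a': p1 → p1
read 'a': p1 → p1
read 'b': p1 → p1
read 'a': p1 → p1
read 'b': p1 → p1
read 'a': p1 → p1
read 'b': p1 → p1
read 'a': p1 → p1
read 'a': p1 → p1
read 'a': p1 → p1
read 'a': p1 → p1
read 'b': p1 → p1
read 'b': p1 → p1
read 'b': p1 → p1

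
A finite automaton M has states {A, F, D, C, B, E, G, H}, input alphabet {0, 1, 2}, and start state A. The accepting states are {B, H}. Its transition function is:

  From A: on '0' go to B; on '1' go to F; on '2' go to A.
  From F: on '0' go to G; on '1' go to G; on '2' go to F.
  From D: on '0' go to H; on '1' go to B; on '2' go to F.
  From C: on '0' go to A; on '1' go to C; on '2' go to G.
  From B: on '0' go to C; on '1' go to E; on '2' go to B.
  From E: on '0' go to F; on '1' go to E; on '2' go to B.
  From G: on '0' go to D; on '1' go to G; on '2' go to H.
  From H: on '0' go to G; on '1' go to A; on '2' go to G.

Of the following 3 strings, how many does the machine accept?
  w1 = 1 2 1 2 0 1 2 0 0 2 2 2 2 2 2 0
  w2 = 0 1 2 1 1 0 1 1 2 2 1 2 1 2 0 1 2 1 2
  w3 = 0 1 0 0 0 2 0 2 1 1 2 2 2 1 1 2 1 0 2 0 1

1

w1: A → F → F → G → H → G → G → H → G → D → F → F → F → F → F → F → G  → end G, rejected
w2: A → B → E → B → E → E → F → G → G → H → G → G → H → A → A → B → E → B → E → B  → end B, accepted
w3: A → B → E → F → G → D → F → G → H → A → F → F → F → F → G → G → H → A → B → B → C → C  → end C, rejected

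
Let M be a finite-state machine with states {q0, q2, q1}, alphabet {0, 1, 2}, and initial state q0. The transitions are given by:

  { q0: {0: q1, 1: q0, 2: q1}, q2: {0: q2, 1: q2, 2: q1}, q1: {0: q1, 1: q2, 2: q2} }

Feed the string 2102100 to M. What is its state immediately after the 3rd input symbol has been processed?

q2

q0 → q1 → q2 → q2
After 3 symbols: q2.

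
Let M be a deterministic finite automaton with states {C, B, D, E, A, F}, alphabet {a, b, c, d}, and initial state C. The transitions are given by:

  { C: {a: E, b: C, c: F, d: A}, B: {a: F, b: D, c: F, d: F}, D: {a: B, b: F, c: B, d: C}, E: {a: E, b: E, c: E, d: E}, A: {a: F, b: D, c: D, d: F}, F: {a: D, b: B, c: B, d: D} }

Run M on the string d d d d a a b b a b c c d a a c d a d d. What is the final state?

E

C → A → F → D → C → E → E → E → E → E → E → E → E → E → E → E → E → E → E → E → E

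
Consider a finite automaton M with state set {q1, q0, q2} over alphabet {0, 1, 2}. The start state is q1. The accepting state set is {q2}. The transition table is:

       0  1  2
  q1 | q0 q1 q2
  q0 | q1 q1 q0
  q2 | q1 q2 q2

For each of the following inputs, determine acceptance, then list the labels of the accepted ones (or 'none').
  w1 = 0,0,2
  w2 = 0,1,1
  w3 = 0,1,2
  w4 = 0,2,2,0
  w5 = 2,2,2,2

w1:
  start at q1
  read '0': q1 → q0
  read '0': q0 → q1
  read '2': q1 → q2
  end q2, accepted
w2:
  start at q1
  read '0': q1 → q0
  read '1': q0 → q1
  read '1': q1 → q1
  end q1, rejected
w3:
  start at q1
  read '0': q1 → q0
  read '1': q0 → q1
  read '2': q1 → q2
  end q2, accepted
w4:
  start at q1
  read '0': q1 → q0
  read '2': q0 → q0
  read '2': q0 → q0
  read '0': q0 → q1
  end q1, rejected
w5:
  start at q1
  read '2': q1 → q2
  read '2': q2 → q2
  read '2': q2 → q2
  read '2': q2 → q2
  end q2, accepted

w1, w3, w5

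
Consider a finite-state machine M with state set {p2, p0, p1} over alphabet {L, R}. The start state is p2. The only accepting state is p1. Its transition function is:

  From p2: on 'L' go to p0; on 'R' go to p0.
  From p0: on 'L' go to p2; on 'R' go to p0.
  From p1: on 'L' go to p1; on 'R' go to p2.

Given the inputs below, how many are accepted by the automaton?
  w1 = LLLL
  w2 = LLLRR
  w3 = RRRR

0

w1:
  start at p2
  read 'L': p2 → p0
  read 'L': p0 → p2
  read 'L': p2 → p0
  read 'L': p0 → p2
  end p2, rejected
w2:
  start at p2
  read 'L': p2 → p0
  read 'L': p0 → p2
  read 'L': p2 → p0
  read 'R': p0 → p0
  read 'R': p0 → p0
  end p0, rejected
w3:
  start at p2
  read 'R': p2 → p0
  read 'R': p0 → p0
  read 'R': p0 → p0
  read 'R': p0 → p0
  end p0, rejected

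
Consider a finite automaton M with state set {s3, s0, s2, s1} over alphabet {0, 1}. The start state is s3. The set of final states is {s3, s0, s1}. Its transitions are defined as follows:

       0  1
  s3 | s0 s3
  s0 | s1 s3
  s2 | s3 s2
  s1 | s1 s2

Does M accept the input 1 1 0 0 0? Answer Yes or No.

start at s3
read '1': s3 → s3
read '1': s3 → s3
read '0': s3 → s0
read '0': s0 → s1
read '0': s1 → s1
End state s1 is accepting.

Yes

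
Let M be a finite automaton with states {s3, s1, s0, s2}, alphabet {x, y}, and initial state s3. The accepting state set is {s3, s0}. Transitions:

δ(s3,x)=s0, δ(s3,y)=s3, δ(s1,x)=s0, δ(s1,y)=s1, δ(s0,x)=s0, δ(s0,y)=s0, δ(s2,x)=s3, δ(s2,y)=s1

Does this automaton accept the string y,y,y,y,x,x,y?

Yes

Trace: s3 -y-> s3 -y-> s3 -y-> s3 -y-> s3 -x-> s0 -x-> s0 -y-> s0
End state s0 is accepting.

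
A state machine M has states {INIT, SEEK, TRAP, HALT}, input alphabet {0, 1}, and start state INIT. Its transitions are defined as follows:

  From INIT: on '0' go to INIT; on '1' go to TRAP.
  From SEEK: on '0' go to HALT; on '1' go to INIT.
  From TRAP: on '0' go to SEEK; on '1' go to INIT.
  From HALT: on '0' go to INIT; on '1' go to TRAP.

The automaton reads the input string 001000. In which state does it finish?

INIT → INIT → INIT → TRAP → SEEK → HALT → INIT

INIT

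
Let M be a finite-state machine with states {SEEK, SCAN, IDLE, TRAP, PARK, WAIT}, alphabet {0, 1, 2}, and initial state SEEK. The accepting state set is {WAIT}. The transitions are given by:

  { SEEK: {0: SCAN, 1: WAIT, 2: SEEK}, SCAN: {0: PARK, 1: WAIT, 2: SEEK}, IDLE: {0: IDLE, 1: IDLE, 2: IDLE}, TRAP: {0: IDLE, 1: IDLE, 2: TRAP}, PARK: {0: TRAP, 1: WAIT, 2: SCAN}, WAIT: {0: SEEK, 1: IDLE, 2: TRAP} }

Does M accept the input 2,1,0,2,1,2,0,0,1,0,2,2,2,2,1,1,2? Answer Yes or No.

No

start at SEEK
read '2': SEEK → SEEK
read '1': SEEK → WAIT
read '0': WAIT → SEEK
read '2': SEEK → SEEK
read '1': SEEK → WAIT
read '2': WAIT → TRAP
read '0': TRAP → IDLE
read '0': IDLE → IDLE
read '1': IDLE → IDLE
read '0': IDLE → IDLE
read '2': IDLE → IDLE
read '2': IDLE → IDLE
read '2': IDLE → IDLE
read '2': IDLE → IDLE
read '1': IDLE → IDLE
read '1': IDLE → IDLE
read '2': IDLE → IDLE
End state IDLE is not accepting.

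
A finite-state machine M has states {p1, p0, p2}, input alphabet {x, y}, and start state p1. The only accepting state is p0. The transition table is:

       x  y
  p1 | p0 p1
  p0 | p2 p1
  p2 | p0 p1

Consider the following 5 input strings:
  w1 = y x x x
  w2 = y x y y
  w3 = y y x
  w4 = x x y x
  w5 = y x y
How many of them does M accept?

3

w1: Trace: p1 -y-> p1 -x-> p0 -x-> p2 -x-> p0  → end p0, accepted
w2: Trace: p1 -y-> p1 -x-> p0 -y-> p1 -y-> p1  → end p1, rejected
w3: Trace: p1 -y-> p1 -y-> p1 -x-> p0  → end p0, accepted
w4: Trace: p1 -x-> p0 -x-> p2 -y-> p1 -x-> p0  → end p0, accepted
w5: Trace: p1 -y-> p1 -x-> p0 -y-> p1  → end p1, rejected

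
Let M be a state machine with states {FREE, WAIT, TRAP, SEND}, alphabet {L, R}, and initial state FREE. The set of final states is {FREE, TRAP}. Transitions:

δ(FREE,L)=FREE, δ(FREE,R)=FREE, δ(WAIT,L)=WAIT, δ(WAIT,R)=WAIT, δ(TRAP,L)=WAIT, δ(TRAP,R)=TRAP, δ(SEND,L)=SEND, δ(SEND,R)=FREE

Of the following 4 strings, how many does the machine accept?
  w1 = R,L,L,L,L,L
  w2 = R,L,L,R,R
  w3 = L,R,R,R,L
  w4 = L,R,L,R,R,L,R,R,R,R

4

w1: Trace: FREE -R-> FREE -L-> FREE -L-> FREE -L-> FREE -L-> FREE -L-> FREE  → end FREE, accepted
w2: Trace: FREE -R-> FREE -L-> FREE -L-> FREE -R-> FREE -R-> FREE  → end FREE, accepted
w3: Trace: FREE -L-> FREE -R-> FREE -R-> FREE -R-> FREE -L-> FREE  → end FREE, accepted
w4: Trace: FREE -L-> FREE -R-> FREE -L-> FREE -R-> FREE -R-> FREE -L-> FREE -R-> FREE -R-> FREE -R-> FREE -R-> FREE  → end FREE, accepted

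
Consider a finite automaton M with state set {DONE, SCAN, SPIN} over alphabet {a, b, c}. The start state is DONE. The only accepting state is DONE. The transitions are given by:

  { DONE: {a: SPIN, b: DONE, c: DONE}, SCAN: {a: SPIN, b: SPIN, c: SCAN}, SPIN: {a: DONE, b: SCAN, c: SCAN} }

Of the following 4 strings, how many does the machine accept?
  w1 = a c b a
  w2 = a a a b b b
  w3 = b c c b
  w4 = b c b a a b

w1: DONE → SPIN → SCAN → SPIN → DONE  → end DONE, accepted
w2: DONE → SPIN → DONE → SPIN → SCAN → SPIN → SCAN  → end SCAN, rejected
w3: DONE → DONE → DONE → DONE → DONE  → end DONE, accepted
w4: DONE → DONE → DONE → DONE → SPIN → DONE → DONE  → end DONE, accepted

3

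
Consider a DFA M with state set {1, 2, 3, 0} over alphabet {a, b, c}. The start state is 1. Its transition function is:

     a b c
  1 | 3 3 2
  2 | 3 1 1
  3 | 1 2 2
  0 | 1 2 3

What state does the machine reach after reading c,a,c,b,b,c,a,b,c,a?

3

1 → 2 → 3 → 2 → 1 → 3 → 2 → 3 → 2 → 1 → 3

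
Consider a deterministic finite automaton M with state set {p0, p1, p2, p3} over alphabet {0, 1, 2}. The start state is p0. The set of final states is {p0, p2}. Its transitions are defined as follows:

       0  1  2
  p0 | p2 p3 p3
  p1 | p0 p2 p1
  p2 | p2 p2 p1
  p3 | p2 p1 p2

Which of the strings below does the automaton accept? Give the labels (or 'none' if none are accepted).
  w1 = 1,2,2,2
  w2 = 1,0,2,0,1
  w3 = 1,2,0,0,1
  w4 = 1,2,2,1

w3, w4

w1: p0 → p3 → p2 → p1 → p1  → end p1, rejected
w2: p0 → p3 → p2 → p1 → p0 → p3  → end p3, rejected
w3: p0 → p3 → p2 → p2 → p2 → p2  → end p2, accepted
w4: p0 → p3 → p2 → p1 → p2  → end p2, accepted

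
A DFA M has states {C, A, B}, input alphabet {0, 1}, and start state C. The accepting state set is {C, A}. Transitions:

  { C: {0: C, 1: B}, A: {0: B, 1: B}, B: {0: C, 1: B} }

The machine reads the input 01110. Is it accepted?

Trace: C -0-> C -1-> B -1-> B -1-> B -0-> C
End state C is accepting.

Yes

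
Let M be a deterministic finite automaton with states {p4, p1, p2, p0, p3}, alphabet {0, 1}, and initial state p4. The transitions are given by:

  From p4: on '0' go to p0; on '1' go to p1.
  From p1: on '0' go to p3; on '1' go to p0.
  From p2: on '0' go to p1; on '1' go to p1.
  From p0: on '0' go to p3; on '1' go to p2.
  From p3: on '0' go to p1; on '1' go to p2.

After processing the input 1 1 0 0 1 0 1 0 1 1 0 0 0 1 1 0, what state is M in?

Trace: p4 -1-> p1 -1-> p0 -0-> p3 -0-> p1 -1-> p0 -0-> p3 -1-> p2 -0-> p1 -1-> p0 -1-> p2 -0-> p1 -0-> p3 -0-> p1 -1-> p0 -1-> p2 -0-> p1

p1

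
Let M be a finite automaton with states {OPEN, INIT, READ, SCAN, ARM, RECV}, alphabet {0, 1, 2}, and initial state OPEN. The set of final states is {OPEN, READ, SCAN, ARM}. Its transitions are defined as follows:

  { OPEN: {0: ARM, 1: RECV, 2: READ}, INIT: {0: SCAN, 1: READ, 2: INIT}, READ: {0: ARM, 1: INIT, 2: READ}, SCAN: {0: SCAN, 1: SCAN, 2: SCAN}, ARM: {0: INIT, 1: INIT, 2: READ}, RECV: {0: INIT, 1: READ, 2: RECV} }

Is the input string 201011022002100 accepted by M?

start at OPEN
read '2': OPEN → READ
read '0': READ → ARM
read '1': ARM → INIT
read '0': INIT → SCAN
read '1': SCAN → SCAN
read '1': SCAN → SCAN
read '0': SCAN → SCAN
read '2': SCAN → SCAN
read '2': SCAN → SCAN
read '0': SCAN → SCAN
read '0': SCAN → SCAN
read '2': SCAN → SCAN
read '1': SCAN → SCAN
read '0': SCAN → SCAN
read '0': SCAN → SCAN
End state SCAN is accepting.

Yes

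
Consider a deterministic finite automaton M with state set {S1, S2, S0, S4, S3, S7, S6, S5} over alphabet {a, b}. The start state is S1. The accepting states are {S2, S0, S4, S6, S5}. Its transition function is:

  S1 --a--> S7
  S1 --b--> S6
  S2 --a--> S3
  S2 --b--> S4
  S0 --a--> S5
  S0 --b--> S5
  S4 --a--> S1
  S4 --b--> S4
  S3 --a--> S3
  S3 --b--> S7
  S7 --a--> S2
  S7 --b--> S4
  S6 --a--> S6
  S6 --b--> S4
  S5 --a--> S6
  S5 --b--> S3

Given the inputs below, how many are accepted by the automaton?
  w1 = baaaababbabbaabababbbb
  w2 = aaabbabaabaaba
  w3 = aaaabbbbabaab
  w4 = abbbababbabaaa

w1: Trace: S1 -b-> S6 -a-> S6 -a-> S6 -a-> S6 -a-> S6 -b-> S4 -a-> S1 -b-> S6 -b-> S4 -a-> S1 -b-> S6 -b-> S4 -a-> S1 -a-> S7 -b-> S4 -a-> S1 -b-> S6 -a-> S6 -b-> S4 -b-> S4 -b-> S4 -b-> S4  → end S4, accepted
w2: Trace: S1 -a-> S7 -a-> S2 -a-> S3 -b-> S7 -b-> S4 -a-> S1 -b-> S6 -a-> S6 -a-> S6 -b-> S4 -a-> S1 -a-> S7 -b-> S4 -a-> S1  → end S1, rejected
w3: Trace: S1 -a-> S7 -a-> S2 -a-> S3 -a-> S3 -b-> S7 -b-> S4 -b-> S4 -b-> S4 -a-> S1 -b-> S6 -a-> S6 -a-> S6 -b-> S4  → end S4, accepted
w4: Trace: S1 -a-> S7 -b-> S4 -b-> S4 -b-> S4 -a-> S1 -b-> S6 -a-> S6 -b-> S4 -b-> S4 -a-> S1 -b-> S6 -a-> S6 -a-> S6 -a-> S6  → end S6, accepted

3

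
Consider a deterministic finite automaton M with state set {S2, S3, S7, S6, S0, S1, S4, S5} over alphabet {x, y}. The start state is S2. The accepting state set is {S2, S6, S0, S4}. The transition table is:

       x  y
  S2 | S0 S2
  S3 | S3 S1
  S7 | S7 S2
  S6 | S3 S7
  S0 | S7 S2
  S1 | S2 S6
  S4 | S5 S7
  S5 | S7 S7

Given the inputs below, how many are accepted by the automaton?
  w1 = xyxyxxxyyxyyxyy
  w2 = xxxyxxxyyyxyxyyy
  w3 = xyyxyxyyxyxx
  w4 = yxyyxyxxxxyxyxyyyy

w1: Trace: S2 -x-> S0 -y-> S2 -x-> S0 -y-> S2 -x-> S0 -x-> S7 -x-> S7 -y-> S2 -y-> S2 -x-> S0 -y-> S2 -y-> S2 -x-> S0 -y-> S2 -y-> S2  → end S2, accepted
w2: Trace: S2 -x-> S0 -x-> S7 -x-> S7 -y-> S2 -x-> S0 -x-> S7 -x-> S7 -y-> S2 -y-> S2 -y-> S2 -x-> S0 -y-> S2 -x-> S0 -y-> S2 -y-> S2 -y-> S2  → end S2, accepted
w3: Trace: S2 -x-> S0 -y-> S2 -y-> S2 -x-> S0 -y-> S2 -x-> S0 -y-> S2 -y-> S2 -x-> S0 -y-> S2 -x-> S0 -x-> S7  → end S7, rejected
w4: Trace: S2 -y-> S2 -x-> S0 -y-> S2 -y-> S2 -x-> S0 -y-> S2 -x-> S0 -x-> S7 -x-> S7 -x-> S7 -y-> S2 -x-> S0 -y-> S2 -x-> S0 -y-> S2 -y-> S2 -y-> S2 -y-> S2  → end S2, accepted

3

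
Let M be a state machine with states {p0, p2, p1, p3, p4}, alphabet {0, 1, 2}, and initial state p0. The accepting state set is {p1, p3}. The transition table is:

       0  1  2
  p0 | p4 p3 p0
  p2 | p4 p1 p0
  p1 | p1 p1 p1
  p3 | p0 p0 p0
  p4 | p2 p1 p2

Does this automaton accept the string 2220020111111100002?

Trace: p0 -2-> p0 -2-> p0 -2-> p0 -0-> p4 -0-> p2 -2-> p0 -0-> p4 -1-> p1 -1-> p1 -1-> p1 -1-> p1 -1-> p1 -1-> p1 -1-> p1 -0-> p1 -0-> p1 -0-> p1 -0-> p1 -2-> p1
End state p1 is accepting.

Yes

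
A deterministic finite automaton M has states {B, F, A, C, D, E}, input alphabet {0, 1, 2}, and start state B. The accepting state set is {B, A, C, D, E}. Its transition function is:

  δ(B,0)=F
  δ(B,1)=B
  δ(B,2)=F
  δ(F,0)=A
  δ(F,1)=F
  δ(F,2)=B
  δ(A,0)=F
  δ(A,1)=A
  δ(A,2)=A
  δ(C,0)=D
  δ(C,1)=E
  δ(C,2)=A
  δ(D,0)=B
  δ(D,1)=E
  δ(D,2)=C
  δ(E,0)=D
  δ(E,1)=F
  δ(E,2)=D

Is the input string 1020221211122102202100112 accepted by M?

start at B
read '1': B → B
read '0': B → F
read '2': F → B
read '0': B → F
read '2': F → B
read '2': B → F
read '1': F → F
read '2': F → B
read '1': B → B
read '1': B → B
read '1': B → B
read '2': B → F
read '2': F → B
read '1': B → B
read '0': B → F
read '2': F → B
read '2': B → F
read '0': F → A
read '2': A → A
read '1': A → A
read '0': A → F
read '0': F → A
read '1': A → A
read '1': A → A
read '2': A → A
End state A is accepting.

Yes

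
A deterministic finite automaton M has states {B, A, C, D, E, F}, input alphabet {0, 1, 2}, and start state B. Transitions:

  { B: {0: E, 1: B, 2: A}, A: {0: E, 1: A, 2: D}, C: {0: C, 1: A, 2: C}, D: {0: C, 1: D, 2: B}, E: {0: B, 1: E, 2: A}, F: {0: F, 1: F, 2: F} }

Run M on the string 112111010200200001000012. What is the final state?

A

Trace: B -1-> B -1-> B -2-> A -1-> A -1-> A -1-> A -0-> E -1-> E -0-> B -2-> A -0-> E -0-> B -2-> A -0-> E -0-> B -0-> E -0-> B -1-> B -0-> E -0-> B -0-> E -0-> B -1-> B -2-> A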